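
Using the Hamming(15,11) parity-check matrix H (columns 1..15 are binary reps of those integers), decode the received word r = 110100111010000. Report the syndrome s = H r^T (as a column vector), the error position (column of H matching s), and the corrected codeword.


s = (1, 0, 1, 0)^T, error position = 10, corrected codeword c = 110100111110000

Compute s = H r^T mod 2 one row at a time:
  s_1 = 1 + 1 + 0 + 1 + 0 + 0 + 0 + 0 = 3 ≡ 1 (mod 2).
  s_2 = 1 + 0 + 0 + 1 + 0 + 0 + 0 + 0 = 2 ≡ 0 (mod 2).
  s_3 = 1 + 0 + 0 + 1 + 0 + 1 + 0 + 0 = 3 ≡ 1 (mod 2).
  s_4 = 1 + 0 + 0 + 1 + 1 + 1 + 0 + 0 = 4 ≡ 0 (mod 2).
s = (1, 0, 1, 0)^T — this equals column 10 of H (binary 1010), so error is at position 10.
Correct: flip bit 10 of r = 110100111010000 to get c = 110100111110000.


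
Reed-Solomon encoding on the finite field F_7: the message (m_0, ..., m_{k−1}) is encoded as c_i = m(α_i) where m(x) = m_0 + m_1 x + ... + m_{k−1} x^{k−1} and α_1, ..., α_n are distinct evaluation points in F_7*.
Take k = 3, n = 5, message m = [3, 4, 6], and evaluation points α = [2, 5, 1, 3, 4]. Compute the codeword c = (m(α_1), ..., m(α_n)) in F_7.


c = [0, 5, 6, 6, 3]

Message polynomial: m(x) = 3 + 4·x + 6·x^2 (mod 7).
For each evaluation point α_i, compute m(α_i) mod 7:
  α_1 = 2: Horner steps 6 → 2 → 0, so m(2) = 0.
  α_2 = 5: Horner steps 6 → 6 → 5, so m(5) = 5.
  α_3 = 1: Horner steps 6 → 3 → 6, so m(1) = 6.
  α_4 = 3: Horner steps 6 → 1 → 6, so m(3) = 6.
  α_5 = 4: Horner steps 6 → 0 → 3, so m(4) = 3.
Codeword c = [0, 5, 6, 6, 3] ∈ F_7^5.


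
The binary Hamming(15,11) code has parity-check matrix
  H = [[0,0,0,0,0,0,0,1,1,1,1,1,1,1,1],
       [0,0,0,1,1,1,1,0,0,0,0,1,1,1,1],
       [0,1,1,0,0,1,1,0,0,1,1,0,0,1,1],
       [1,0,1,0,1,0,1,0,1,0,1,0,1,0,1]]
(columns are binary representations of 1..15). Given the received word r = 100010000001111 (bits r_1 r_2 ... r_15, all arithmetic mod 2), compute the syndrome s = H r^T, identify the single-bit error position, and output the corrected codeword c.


s = (0, 1, 0, 0)^T, error position = 4, corrected codeword c = 100110000001111

Compute s = H r^T mod 2 one row at a time:
  s_1 = 0 + 0 + 0 + 0 + 1 + 1 + 1 + 1 = 4 ≡ 0 (mod 2).
  s_2 = 0 + 1 + 0 + 0 + 1 + 1 + 1 + 1 = 5 ≡ 1 (mod 2).
  s_3 = 0 + 0 + 0 + 0 + 0 + 0 + 1 + 1 = 2 ≡ 0 (mod 2).
  s_4 = 1 + 0 + 1 + 0 + 0 + 0 + 1 + 1 = 4 ≡ 0 (mod 2).
s = (0, 1, 0, 0)^T — this equals column 4 of H (binary 0100), so error is at position 4.
Correct: flip bit 4 of r = 100010000001111 to get c = 100110000001111.


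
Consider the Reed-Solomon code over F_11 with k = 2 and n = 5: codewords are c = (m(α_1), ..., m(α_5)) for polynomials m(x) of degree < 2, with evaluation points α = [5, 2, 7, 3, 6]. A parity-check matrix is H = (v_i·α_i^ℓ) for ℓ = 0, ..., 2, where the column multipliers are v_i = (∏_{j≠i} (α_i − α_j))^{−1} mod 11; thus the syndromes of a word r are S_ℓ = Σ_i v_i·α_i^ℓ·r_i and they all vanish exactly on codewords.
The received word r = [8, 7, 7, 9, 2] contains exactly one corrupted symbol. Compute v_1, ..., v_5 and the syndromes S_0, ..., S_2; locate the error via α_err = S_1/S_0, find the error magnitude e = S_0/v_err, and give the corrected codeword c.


S = (5, 10, 9), error at position 2, error magnitude e = 3, c = [8, 4, 7, 9, 2].

Step 1: column multipliers v_i = (∏_{j≠i}(α_i − α_j))^{−1} mod 11.
  i = 1 (α = 5): (5−2)(5−7)(5−3)(5−6) = 3·(−2)·2·(−1) = 12 ≡ 1, so v_1 = 1^{−1} = 1 (mod 11).
  i = 2 (α = 2): (2−5)(2−7)(2−3)(2−6) = (−3)·(−5)·(−1)·(−4) = 60 ≡ 5, so v_2 = 5^{−1} = 9 (mod 11).
  i = 3 (α = 7): (7−5)(7−2)(7−3)(7−6) = 2·5·4·1 = 40 ≡ 7, so v_3 = 7^{−1} = 8 (mod 11).
  i = 4 (α = 3): (3−5)(3−2)(3−7)(3−6) = (−2)·1·(−4)·(−3) = −24 ≡ 9, so v_4 = 9^{−1} = 5 (mod 11).
  i = 5 (α = 6): (6−5)(6−2)(6−7)(6−3) = 1·4·(−1)·3 = −12 ≡ 10, so v_5 = 10^{−1} = 10 (mod 11).
  v = [1, 9, 8, 5, 10].
Step 2: syndromes of r = [8, 7, 7, 9, 2] (all sums mod 11).
  S_0 = Σ v_i r_i = 1·8 + 9·7 + 8·7 + 5·9 + 10·2 = 192 ≡ 5.
  S_1 = Σ v_i α_i r_i = 1·5·8 + 9·2·7 + 8·7·7 + 5·3·9 + 10·6·2 = 813 ≡ 10.
  α_i^2 mod 11 = [3, 4, 5, 9, 3].
  S_2 = Σ v_i α_i^2 r_i = 1·3·8 + 9·4·7 + 8·5·7 + 5·9·9 + 10·3·2 = 1021 ≡ 9.
  S = (5, 10, 9) ≠ 0, so r is not a codeword (an error is present).
Step 3: locate the error. For a single error e at position i, S_ℓ = v_i·e·α_i^ℓ, so α_err = S_1/S_0.
  S_0^{−1} = 5^{−1} = 9 (mod 11), so α_err = 10·9 = 90 ≡ 2 = α_2. Error position i = 2.
  Consistency check: S_2/S_1 = 9·10 = 90 ≡ 2 = α_err ✓ (single-error assumption holds).
Step 4: error magnitude e = S_0/v_2 = S_0·∏_{j≠2}(α_2 − α_j) = 5·5 = 25 ≡ 3 (mod 11).
Step 5: correct position 2: c_2 = r_2 − e = 7 − 3 ≡ 4 (mod 11). Hence c = [8, 4, 7, 9, 2].
  Check: interpolating c through the α_i gives m(x) = 5 + 5·x (degree < 2) with m(α_i) = c_i for every i, so c is indeed a codeword.


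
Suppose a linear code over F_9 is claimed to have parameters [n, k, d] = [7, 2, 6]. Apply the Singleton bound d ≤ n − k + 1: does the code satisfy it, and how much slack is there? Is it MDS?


Singleton RHS = n − k + 1 = 6, slack = 0, bound satisfied, MDS.

Singleton bound: d ≤ n − k + 1.
Here n = 7, k = 2, so n − k + 1 = 6.
Given d = 6, check d ≤ 6: YES.
Slack = (n − k + 1) − d = 0.
The code is MDS (slack = 0).
Description: the claimed parameters are [7, 2, 6]_9; such a code would be MDS (meets Singleton bound).


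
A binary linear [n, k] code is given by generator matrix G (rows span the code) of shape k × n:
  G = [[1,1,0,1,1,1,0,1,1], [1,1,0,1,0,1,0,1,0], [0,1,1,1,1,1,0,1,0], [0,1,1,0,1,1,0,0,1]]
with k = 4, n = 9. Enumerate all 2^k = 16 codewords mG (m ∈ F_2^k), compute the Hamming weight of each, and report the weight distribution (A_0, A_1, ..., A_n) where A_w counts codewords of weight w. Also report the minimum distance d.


Weight distribution: A_0 = 1, A_2 = 1, A_3 = 5, A_4 = 3, A_5 = 2, A_6 = 3, A_7 = 1. Minimum distance d = 2.

Enumerate all 2^4 = 16 messages m ∈ F_2^4.
For each, compute codeword c = mG in F_2^9, then tally its weight.
  m = 0000 → c = 000000000, weight = 0.
  m = 1000 → c = 110111011, weight = 7.
  m = 0100 → c = 110101010, weight = 5.
  m = 1100 → c = 000010001, weight = 2.
  m = 0010 → c = 011111010, weight = 6.
  m = 1010 → c = 101000001, weight = 3.
  m = 0110 → c = 101010000, weight = 3.
  m = 1110 → c = 011101011, weight = 6.
  m = 0001 → c = 011011001, weight = 5.
  m = 1001 → c = 101100010, weight = 4.
  m = 0101 → c = 101110011, weight = 6.
  m = 1101 → c = 011001000, weight = 3.
  m = 0011 → c = 000100011, weight = 3.
  m = 1011 → c = 110011000, weight = 4.
  m = 0111 → c = 110001001, weight = 4.
  m = 1111 → c = 000110010, weight = 3.
Tally weights:
  weight 0: 1 codewords.
  weight 2: 1 codewords.
  weight 3: 5 codewords.
  weight 4: 3 codewords.
  weight 5: 2 codewords.
  weight 6: 3 codewords.
  weight 7: 1 codewords.
Minimum distance d = smallest w > 0 with A_w > 0 = 2.
Sanity: Σ A_w = 16 = 2^4 = 16 ✓.


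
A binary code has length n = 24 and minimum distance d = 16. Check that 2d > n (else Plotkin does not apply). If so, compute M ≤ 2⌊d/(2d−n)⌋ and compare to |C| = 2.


Plotkin bound M ≤ 4; given |C| = 2 ≤ bound (satisfied).

Check applicability: 2d = 32, n = 24.
2d − n = 8 > 0, so Plotkin applies.
Compute d/(2d−n) = 16/8 ≈ 2.0000.
⌊d/(2d−n)⌋ = 2.
Plotkin bound: M ≤ 2·2 = 4.
Given |C| = 2, check: satisfied.
This |C| is below the Plotkin bound.


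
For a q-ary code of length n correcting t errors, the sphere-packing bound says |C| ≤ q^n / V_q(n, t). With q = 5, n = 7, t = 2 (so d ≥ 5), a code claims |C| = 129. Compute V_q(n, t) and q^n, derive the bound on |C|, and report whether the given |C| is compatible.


V_q(n, t) = 365, q^n = 78125, Hamming bound = 214, |C| = 129 ≤ bound (satisfied).

Step 1: Compute V_q(n, t) = Σ_{j=0}^2 C(n, j) (q−1)^j.
  j = 0: C(7,0)·(4)^0 = 1·1 = 1.
  j = 1: C(7,1)·(4)^1 = 7·4 = 28.
  j = 2: C(7,2)·(4)^2 = 21·16 = 336.
  V_q(n, t) = 1 + 28 + 336 = 365.
Step 2: q^n = 5^7 = 78125.
Step 3: Hamming bound ⌊q^n / V_q(n,t)⌋ = ⌊78125/365⌋ = 214.
Step 4: Compare |C| = 129 to 214: satisfied.
The claimed |C| lies below the Hamming bound.


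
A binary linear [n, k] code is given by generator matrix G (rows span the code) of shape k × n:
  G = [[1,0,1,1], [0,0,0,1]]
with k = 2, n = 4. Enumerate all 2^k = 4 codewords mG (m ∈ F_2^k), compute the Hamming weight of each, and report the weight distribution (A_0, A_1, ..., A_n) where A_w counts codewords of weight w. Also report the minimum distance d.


Weight distribution: A_0 = 1, A_1 = 1, A_2 = 1, A_3 = 1. Minimum distance d = 1.

Enumerate all 2^2 = 4 messages m ∈ F_2^2.
For each, compute codeword c = mG in F_2^4, then tally its weight.
  m = 00 → c = 0000, weight = 0.
  m = 10 → c = 1011, weight = 3.
  m = 01 → c = 0001, weight = 1.
  m = 11 → c = 1010, weight = 2.
Tally weights:
  weight 0: 1 codewords.
  weight 1: 1 codewords.
  weight 2: 1 codewords.
  weight 3: 1 codewords.
Minimum distance d = smallest w > 0 with A_w > 0 = 1.
Sanity: Σ A_w = 4 = 2^2 = 4 ✓.


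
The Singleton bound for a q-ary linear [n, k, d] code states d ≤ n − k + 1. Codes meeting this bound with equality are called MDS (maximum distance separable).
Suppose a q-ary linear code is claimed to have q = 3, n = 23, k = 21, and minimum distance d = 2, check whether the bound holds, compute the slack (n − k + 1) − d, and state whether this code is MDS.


Singleton RHS = n − k + 1 = 3, slack = 1, bound satisfied, not MDS.

Singleton bound: d ≤ n − k + 1.
Here n = 23, k = 21, so n − k + 1 = 3.
Given d = 2, check d ≤ 3: YES.
Slack = (n − k + 1) − d = 1.
The code is NOT MDS (slack = 1 > 0).
Description: the claimed parameters are [23, 21, 2]_3; such a code would be non-MDS.


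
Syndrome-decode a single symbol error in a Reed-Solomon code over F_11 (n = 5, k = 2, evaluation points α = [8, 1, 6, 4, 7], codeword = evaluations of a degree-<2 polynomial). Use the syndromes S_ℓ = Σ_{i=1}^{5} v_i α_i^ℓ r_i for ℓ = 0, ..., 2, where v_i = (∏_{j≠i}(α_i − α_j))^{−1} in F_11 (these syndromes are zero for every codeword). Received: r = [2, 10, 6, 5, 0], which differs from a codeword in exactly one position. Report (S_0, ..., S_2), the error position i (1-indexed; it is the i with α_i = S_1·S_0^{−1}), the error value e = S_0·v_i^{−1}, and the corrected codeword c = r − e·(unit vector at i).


S = (7, 9, 10), error at position 3, error magnitude e = 8, c = [2, 10, 9, 5, 0].

Step 1: column multipliers v_i = (∏_{j≠i}(α_i − α_j))^{−1} mod 11.
  i = 1 (α = 8): (8−1)(8−6)(8−4)(8−7) = 7·2·4·1 = 56 ≡ 1, so v_1 = 1^{−1} = 1 (mod 11).
  i = 2 (α = 1): (1−8)(1−6)(1−4)(1−7) = (−7)·(−5)·(−3)·(−6) = 630 ≡ 3, so v_2 = 3^{−1} = 4 (mod 11).
  i = 3 (α = 6): (6−8)(6−1)(6−4)(6−7) = (−2)·5·2·(−1) = 20 ≡ 9, so v_3 = 9^{−1} = 5 (mod 11).
  i = 4 (α = 4): (4−8)(4−1)(4−6)(4−7) = (−4)·3·(−2)·(−3) = −72 ≡ 5, so v_4 = 5^{−1} = 9 (mod 11).
  i = 5 (α = 7): (7−8)(7−1)(7−6)(7−4) = (−1)·6·1·3 = −18 ≡ 4, so v_5 = 4^{−1} = 3 (mod 11).
  v = [1, 4, 5, 9, 3].
Step 2: syndromes of r = [2, 10, 6, 5, 0] (all sums mod 11).
  S_0 = Σ v_i r_i = 1·2 + 4·10 + 5·6 + 9·5 + 3·0 = 117 ≡ 7.
  S_1 = Σ v_i α_i r_i = 1·8·2 + 4·1·10 + 5·6·6 + 9·4·5 + 3·7·0 = 416 ≡ 9.
  α_i^2 mod 11 = [9, 1, 3, 5, 5].
  S_2 = Σ v_i α_i^2 r_i = 1·9·2 + 4·1·10 + 5·3·6 + 9·5·5 + 3·5·0 = 373 ≡ 10.
  S = (7, 9, 10) ≠ 0, so r is not a codeword (an error is present).
Step 3: locate the error. For a single error e at position i, S_ℓ = v_i·e·α_i^ℓ, so α_err = S_1/S_0.
  S_0^{−1} = 7^{−1} = 8 (mod 11), so α_err = 9·8 = 72 ≡ 6 = α_3. Error position i = 3.
  Consistency check: S_2/S_1 = 10·5 = 50 ≡ 6 = α_err ✓ (single-error assumption holds).
Step 4: error magnitude e = S_0/v_3 = S_0·∏_{j≠3}(α_3 − α_j) = 7·9 = 63 ≡ 8 (mod 11).
Step 5: correct position 3: c_3 = r_3 − e = 6 − 8 ≡ 9 (mod 11). Hence c = [2, 10, 9, 5, 0].
  Check: interpolating c through the α_i gives m(x) = 8 + 2·x (degree < 2) with m(α_i) = c_i for every i, so c is indeed a codeword.


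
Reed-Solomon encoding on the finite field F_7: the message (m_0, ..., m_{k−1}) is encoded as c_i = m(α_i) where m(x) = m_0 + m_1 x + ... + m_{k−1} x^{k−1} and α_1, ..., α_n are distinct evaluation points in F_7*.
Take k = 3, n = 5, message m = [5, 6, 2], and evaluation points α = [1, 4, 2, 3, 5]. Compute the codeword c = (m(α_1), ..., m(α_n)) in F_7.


c = [6, 5, 4, 6, 1]

Message polynomial: m(x) = 5 + 6·x + 2·x^2 (mod 7).
For each evaluation point α_i, compute m(α_i) mod 7:
  α_1 = 1: Horner steps 2 → 1 → 6, so m(1) = 6.
  α_2 = 4: Horner steps 2 → 0 → 5, so m(4) = 5.
  α_3 = 2: Horner steps 2 → 3 → 4, so m(2) = 4.
  α_4 = 3: Horner steps 2 → 5 → 6, so m(3) = 6.
  α_5 = 5: Horner steps 2 → 2 → 1, so m(5) = 1.
Codeword c = [6, 5, 4, 6, 1] ∈ F_7^5.


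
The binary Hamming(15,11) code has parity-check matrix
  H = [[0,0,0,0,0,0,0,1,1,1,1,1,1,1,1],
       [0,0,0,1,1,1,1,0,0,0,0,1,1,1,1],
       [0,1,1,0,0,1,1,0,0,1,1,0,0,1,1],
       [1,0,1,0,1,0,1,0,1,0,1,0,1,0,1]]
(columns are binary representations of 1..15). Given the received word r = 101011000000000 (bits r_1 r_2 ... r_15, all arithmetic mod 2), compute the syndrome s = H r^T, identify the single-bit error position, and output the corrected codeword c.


s = (0, 0, 0, 1)^T, error position = 1, corrected codeword c = 001011000000000

Compute s = H r^T mod 2 one row at a time:
  s_1 = 0 + 0 + 0 + 0 + 0 + 0 + 0 + 0 = 0 ≡ 0 (mod 2).
  s_2 = 0 + 1 + 1 + 0 + 0 + 0 + 0 + 0 = 2 ≡ 0 (mod 2).
  s_3 = 0 + 1 + 1 + 0 + 0 + 0 + 0 + 0 = 2 ≡ 0 (mod 2).
  s_4 = 1 + 1 + 1 + 0 + 0 + 0 + 0 + 0 = 3 ≡ 1 (mod 2).
s = (0, 0, 0, 1)^T — this equals column 1 of H (binary 0001), so error is at position 1.
Correct: flip bit 1 of r = 101011000000000 to get c = 001011000000000.


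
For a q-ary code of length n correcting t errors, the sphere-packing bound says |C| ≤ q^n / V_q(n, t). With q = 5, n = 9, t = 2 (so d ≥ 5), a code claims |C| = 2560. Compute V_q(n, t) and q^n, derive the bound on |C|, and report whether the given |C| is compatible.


V_q(n, t) = 613, q^n = 1953125, Hamming bound = 3186, |C| = 2560 ≤ bound (satisfied).

Step 1: Compute V_q(n, t) = Σ_{j=0}^2 C(n, j) (q−1)^j.
  j = 0: C(9,0)·(4)^0 = 1·1 = 1.
  j = 1: C(9,1)·(4)^1 = 9·4 = 36.
  j = 2: C(9,2)·(4)^2 = 36·16 = 576.
  V_q(n, t) = 1 + 36 + 576 = 613.
Step 2: q^n = 5^9 = 1953125.
Step 3: Hamming bound ⌊q^n / V_q(n,t)⌋ = ⌊1953125/613⌋ = 3186.
Step 4: Compare |C| = 2560 to 3186: satisfied.
The claimed |C| lies below the Hamming bound.


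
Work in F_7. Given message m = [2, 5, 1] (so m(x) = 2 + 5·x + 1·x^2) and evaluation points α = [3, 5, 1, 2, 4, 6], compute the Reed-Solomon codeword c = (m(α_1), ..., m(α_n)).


c = [5, 3, 1, 2, 3, 5]

Message polynomial: m(x) = 2 + 5·x + 1·x^2 (mod 7).
For each evaluation point α_i, compute m(α_i) mod 7:
  α_1 = 3: Horner steps 1 → 1 → 5, so m(3) = 5.
  α_2 = 5: Horner steps 1 → 3 → 3, so m(5) = 3.
  α_3 = 1: Horner steps 1 → 6 → 1, so m(1) = 1.
  α_4 = 2: Horner steps 1 → 0 → 2, so m(2) = 2.
  α_5 = 4: Horner steps 1 → 2 → 3, so m(4) = 3.
  α_6 = 6: Horner steps 1 → 4 → 5, so m(6) = 5.
Codeword c = [5, 3, 1, 2, 3, 5] ∈ F_7^6.


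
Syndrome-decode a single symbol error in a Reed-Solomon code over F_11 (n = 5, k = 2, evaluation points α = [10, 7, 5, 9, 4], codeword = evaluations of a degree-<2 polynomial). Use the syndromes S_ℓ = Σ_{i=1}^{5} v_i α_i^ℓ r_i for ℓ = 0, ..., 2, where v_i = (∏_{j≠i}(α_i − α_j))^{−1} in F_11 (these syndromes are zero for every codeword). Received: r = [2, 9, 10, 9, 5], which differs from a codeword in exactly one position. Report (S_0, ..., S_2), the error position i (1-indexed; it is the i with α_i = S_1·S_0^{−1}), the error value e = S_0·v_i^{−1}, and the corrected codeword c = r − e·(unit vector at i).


S = (3, 5, 1), error at position 4, error magnitude e = 1, c = [2, 9, 10, 8, 5].

Step 1: column multipliers v_i = (∏_{j≠i}(α_i − α_j))^{−1} mod 11.
  i = 1 (α = 10): (10−7)(10−5)(10−9)(10−4) = 3·5·1·6 = 90 ≡ 2, so v_1 = 2^{−1} = 6 (mod 11).
  i = 2 (α = 7): (7−10)(7−5)(7−9)(7−4) = (−3)·2·(−2)·3 = 36 ≡ 3, so v_2 = 3^{−1} = 4 (mod 11).
  i = 3 (α = 5): (5−10)(5−7)(5−9)(5−4) = (−5)·(−2)·(−4)·1 = −40 ≡ 4, so v_3 = 4^{−1} = 3 (mod 11).
  i = 4 (α = 9): (9−10)(9−7)(9−5)(9−4) = (−1)·2·4·5 = −40 ≡ 4, so v_4 = 4^{−1} = 3 (mod 11).
  i = 5 (α = 4): (4−10)(4−7)(4−5)(4−9) = (−6)·(−3)·(−1)·(−5) = 90 ≡ 2, so v_5 = 2^{−1} = 6 (mod 11).
  v = [6, 4, 3, 3, 6].
Step 2: syndromes of r = [2, 9, 10, 9, 5] (all sums mod 11).
  S_0 = Σ v_i r_i = 6·2 + 4·9 + 3·10 + 3·9 + 6·5 = 135 ≡ 3.
  S_1 = Σ v_i α_i r_i = 6·10·2 + 4·7·9 + 3·5·10 + 3·9·9 + 6·4·5 = 885 ≡ 5.
  α_i^2 mod 11 = [1, 5, 3, 4, 5].
  S_2 = Σ v_i α_i^2 r_i = 6·1·2 + 4·5·9 + 3·3·10 + 3·4·9 + 6·5·5 = 540 ≡ 1.
  S = (3, 5, 1) ≠ 0, so r is not a codeword (an error is present).
Step 3: locate the error. For a single error e at position i, S_ℓ = v_i·e·α_i^ℓ, so α_err = S_1/S_0.
  S_0^{−1} = 3^{−1} = 4 (mod 11), so α_err = 5·4 = 20 ≡ 9 = α_4. Error position i = 4.
  Consistency check: S_2/S_1 = 1·9 = 9 ≡ 9 = α_err ✓ (single-error assumption holds).
Step 4: error magnitude e = S_0/v_4 = S_0·∏_{j≠4}(α_4 − α_j) = 3·4 = 12 ≡ 1 (mod 11).
Step 5: correct position 4: c_4 = r_4 − e = 9 − 1 ≡ 8 (mod 11). Hence c = [2, 9, 10, 8, 5].
  Check: interpolating c through the α_i gives m(x) = 7 + 5·x (degree < 2) with m(α_i) = c_i for every i, so c is indeed a codeword.


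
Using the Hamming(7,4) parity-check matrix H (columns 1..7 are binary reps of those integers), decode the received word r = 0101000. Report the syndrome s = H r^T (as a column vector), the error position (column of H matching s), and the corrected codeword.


s = (1, 1, 0)^T, error position = 6, corrected codeword c = 0101010

Compute s = H r^T mod 2 one row at a time:
  s_1 = 1 + 0 + 0 + 0 = 1 ≡ 1 (mod 2).
  s_2 = 1 + 0 + 0 + 0 = 1 ≡ 1 (mod 2).
  s_3 = 0 + 0 + 0 + 0 = 0 ≡ 0 (mod 2).
s = (1, 1, 0)^T — this equals column 6 of H (binary 110), so error is at position 6.
Correct: flip bit 6 of r = 0101000 to get c = 0101010.


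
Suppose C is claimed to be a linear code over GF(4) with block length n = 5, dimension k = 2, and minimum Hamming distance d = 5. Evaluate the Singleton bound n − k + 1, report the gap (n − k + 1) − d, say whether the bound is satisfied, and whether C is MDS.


Singleton RHS = n − k + 1 = 4, slack = -1, bound violated (no such code; not MDS).

Singleton bound: d ≤ n − k + 1.
Here n = 5, k = 2, so n − k + 1 = 4.
Given d = 5, check d ≤ 4: NO.
Slack = (n − k + 1) − d = -1.
The slack is negative: d = 5 exceeds n − k + 1 = 4 by 1, so the Singleton bound is violated and no linear [5, 2, 5]_4 code can exist. In particular it is not MDS (MDS requires d = n − k + 1 exactly).
Description: the claimed parameters are [5, 2, 5]_4; such a code would be impossible (violates the Singleton bound).


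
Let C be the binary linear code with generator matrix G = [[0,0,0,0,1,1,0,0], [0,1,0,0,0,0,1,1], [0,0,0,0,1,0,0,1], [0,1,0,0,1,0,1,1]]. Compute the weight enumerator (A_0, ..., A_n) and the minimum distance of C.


Weight distribution: A_0 = 1, A_1 = 3, A_2 = 4, A_3 = 4, A_4 = 3, A_5 = 1. Minimum distance d = 1.

Enumerate all 2^4 = 16 messages m ∈ F_2^4.
For each, compute codeword c = mG in F_2^8, then tally its weight.
  m = 0000 → c = 00000000, weight = 0.
  m = 1000 → c = 00001100, weight = 2.
  m = 0100 → c = 01000011, weight = 3.
  m = 1100 → c = 01001111, weight = 5.
  m = 0010 → c = 00001001, weight = 2.
  m = 1010 → c = 00000101, weight = 2.
  m = 0110 → c = 01001010, weight = 3.
  m = 1110 → c = 01000110, weight = 3.
  m = 0001 → c = 01001011, weight = 4.
  m = 1001 → c = 01000111, weight = 4.
  m = 0101 → c = 00001000, weight = 1.
  m = 1101 → c = 00000100, weight = 1.
  m = 0011 → c = 01000010, weight = 2.
  m = 1011 → c = 01001110, weight = 4.
  m = 0111 → c = 00000001, weight = 1.
  m = 1111 → c = 00001101, weight = 3.
Tally weights:
  weight 0: 1 codewords.
  weight 1: 3 codewords.
  weight 2: 4 codewords.
  weight 3: 4 codewords.
  weight 4: 3 codewords.
  weight 5: 1 codewords.
Minimum distance d = smallest w > 0 with A_w > 0 = 1.
Sanity: Σ A_w = 16 = 2^4 = 16 ✓.


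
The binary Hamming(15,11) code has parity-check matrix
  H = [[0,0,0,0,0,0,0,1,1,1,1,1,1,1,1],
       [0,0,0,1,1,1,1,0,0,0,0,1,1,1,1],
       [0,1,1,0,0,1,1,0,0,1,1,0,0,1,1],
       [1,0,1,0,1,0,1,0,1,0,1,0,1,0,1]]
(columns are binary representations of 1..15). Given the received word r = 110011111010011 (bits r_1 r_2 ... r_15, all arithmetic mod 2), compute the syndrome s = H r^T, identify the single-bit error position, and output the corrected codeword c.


s = (1, 1, 0, 0)^T, error position = 12, corrected codeword c = 110011111011011

Compute s = H r^T mod 2 one row at a time:
  s_1 = 1 + 1 + 0 + 1 + 0 + 0 + 1 + 1 = 5 ≡ 1 (mod 2).
  s_2 = 0 + 1 + 1 + 1 + 0 + 0 + 1 + 1 = 5 ≡ 1 (mod 2).
  s_3 = 1 + 0 + 1 + 1 + 0 + 1 + 1 + 1 = 6 ≡ 0 (mod 2).
  s_4 = 1 + 0 + 1 + 1 + 1 + 1 + 0 + 1 = 6 ≡ 0 (mod 2).
s = (1, 1, 0, 0)^T — this equals column 12 of H (binary 1100), so error is at position 12.
Correct: flip bit 12 of r = 110011111010011 to get c = 110011111011011.


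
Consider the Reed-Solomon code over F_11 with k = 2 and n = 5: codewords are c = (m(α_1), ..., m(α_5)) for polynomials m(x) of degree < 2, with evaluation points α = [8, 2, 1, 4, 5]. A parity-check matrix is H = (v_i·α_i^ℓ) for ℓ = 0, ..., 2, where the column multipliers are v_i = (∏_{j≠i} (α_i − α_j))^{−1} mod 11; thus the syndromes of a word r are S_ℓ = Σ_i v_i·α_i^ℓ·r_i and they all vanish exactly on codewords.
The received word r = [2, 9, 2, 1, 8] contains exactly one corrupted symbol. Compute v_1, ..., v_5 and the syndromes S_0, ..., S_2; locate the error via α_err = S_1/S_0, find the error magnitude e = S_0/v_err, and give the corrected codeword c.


S = (8, 9, 6), error at position 1, error magnitude e = 6, c = [7, 9, 2, 1, 8].

Step 1: column multipliers v_i = (∏_{j≠i}(α_i − α_j))^{−1} mod 11.
  i = 1 (α = 8): (8−2)(8−1)(8−4)(8−5) = 6·7·4·3 = 504 ≡ 9, so v_1 = 9^{−1} = 5 (mod 11).
  i = 2 (α = 2): (2−8)(2−1)(2−4)(2−5) = (−6)·1·(−2)·(−3) = −36 ≡ 8, so v_2 = 8^{−1} = 7 (mod 11).
  i = 3 (α = 1): (1−8)(1−2)(1−4)(1−5) = (−7)·(−1)·(−3)·(−4) = 84 ≡ 7, so v_3 = 7^{−1} = 8 (mod 11).
  i = 4 (α = 4): (4−8)(4−2)(4−1)(4−5) = (−4)·2·3·(−1) = 24 ≡ 2, so v_4 = 2^{−1} = 6 (mod 11).
  i = 5 (α = 5): (5−8)(5−2)(5−1)(5−4) = (−3)·3·4·1 = −36 ≡ 8, so v_5 = 8^{−1} = 7 (mod 11).
  v = [5, 7, 8, 6, 7].
Step 2: syndromes of r = [2, 9, 2, 1, 8] (all sums mod 11).
  S_0 = Σ v_i r_i = 5·2 + 7·9 + 8·2 + 6·1 + 7·8 = 151 ≡ 8.
  S_1 = Σ v_i α_i r_i = 5·8·2 + 7·2·9 + 8·1·2 + 6·4·1 + 7·5·8 = 526 ≡ 9.
  α_i^2 mod 11 = [9, 4, 1, 5, 3].
  S_2 = Σ v_i α_i^2 r_i = 5·9·2 + 7·4·9 + 8·1·2 + 6·5·1 + 7·3·8 = 556 ≡ 6.
  S = (8, 9, 6) ≠ 0, so r is not a codeword (an error is present).
Step 3: locate the error. For a single error e at position i, S_ℓ = v_i·e·α_i^ℓ, so α_err = S_1/S_0.
  S_0^{−1} = 8^{−1} = 7 (mod 11), so α_err = 9·7 = 63 ≡ 8 = α_1. Error position i = 1.
  Consistency check: S_2/S_1 = 6·5 = 30 ≡ 8 = α_err ✓ (single-error assumption holds).
Step 4: error magnitude e = S_0/v_1 = S_0·∏_{j≠1}(α_1 − α_j) = 8·9 = 72 ≡ 6 (mod 11).
Step 5: correct position 1: c_1 = r_1 − e = 2 − 6 ≡ 7 (mod 11). Hence c = [7, 9, 2, 1, 8].
  Check: interpolating c through the α_i gives m(x) = 6 + 7·x (degree < 2) with m(α_i) = c_i for every i, so c is indeed a codeword.


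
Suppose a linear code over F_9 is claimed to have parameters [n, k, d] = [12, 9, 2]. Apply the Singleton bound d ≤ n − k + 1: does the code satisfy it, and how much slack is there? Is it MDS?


Singleton RHS = n − k + 1 = 4, slack = 2, bound satisfied, not MDS.

Singleton bound: d ≤ n − k + 1.
Here n = 12, k = 9, so n − k + 1 = 4.
Given d = 2, check d ≤ 4: YES.
Slack = (n − k + 1) − d = 2.
The code is NOT MDS (slack = 2 > 0).
Description: the claimed parameters are [12, 9, 2]_9; such a code would be non-MDS.


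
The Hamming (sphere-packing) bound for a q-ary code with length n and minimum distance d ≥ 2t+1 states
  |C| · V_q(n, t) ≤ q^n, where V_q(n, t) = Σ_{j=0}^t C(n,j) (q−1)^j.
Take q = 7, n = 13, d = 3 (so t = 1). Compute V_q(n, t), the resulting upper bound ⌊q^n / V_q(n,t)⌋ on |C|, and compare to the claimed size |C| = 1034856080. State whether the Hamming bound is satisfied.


V_q(n, t) = 79, q^n = 96889010407, Hamming bound = 1226443169, |C| = 1034856080 ≤ bound (satisfied).

Step 1: Compute V_q(n, t) = Σ_{j=0}^1 C(n, j) (q−1)^j.
  j = 0: C(13,0)·(6)^0 = 1·1 = 1.
  j = 1: C(13,1)·(6)^1 = 13·6 = 78.
  V_q(n, t) = 1 + 78 = 79.
Step 2: q^n = 7^13 = 96889010407.
Step 3: Hamming bound ⌊q^n / V_q(n,t)⌋ = ⌊96889010407/79⌋ = 1226443169.
Step 4: Compare |C| = 1034856080 to 1226443169: satisfied.
The claimed |C| lies below the Hamming bound.


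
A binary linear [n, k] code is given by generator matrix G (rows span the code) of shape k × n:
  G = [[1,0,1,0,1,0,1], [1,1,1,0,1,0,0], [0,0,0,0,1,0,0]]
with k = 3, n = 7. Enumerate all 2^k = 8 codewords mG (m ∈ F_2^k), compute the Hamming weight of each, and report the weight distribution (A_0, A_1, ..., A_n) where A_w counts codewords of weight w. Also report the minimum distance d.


Weight distribution: A_0 = 1, A_1 = 1, A_2 = 1, A_3 = 3, A_4 = 2. Minimum distance d = 1.

Enumerate all 2^3 = 8 messages m ∈ F_2^3.
For each, compute codeword c = mG in F_2^7, then tally its weight.
  m = 000 → c = 0000000, weight = 0.
  m = 100 → c = 1010101, weight = 4.
  m = 010 → c = 1110100, weight = 4.
  m = 110 → c = 0100001, weight = 2.
  m = 001 → c = 0000100, weight = 1.
  m = 101 → c = 1010001, weight = 3.
  m = 011 → c = 1110000, weight = 3.
  m = 111 → c = 0100101, weight = 3.
Tally weights:
  weight 0: 1 codewords.
  weight 1: 1 codewords.
  weight 2: 1 codewords.
  weight 3: 3 codewords.
  weight 4: 2 codewords.
Minimum distance d = smallest w > 0 with A_w > 0 = 1.
Sanity: Σ A_w = 8 = 2^3 = 8 ✓.


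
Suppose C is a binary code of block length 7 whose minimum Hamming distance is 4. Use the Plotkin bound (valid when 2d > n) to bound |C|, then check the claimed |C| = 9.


Plotkin bound M ≤ 8; given |C| = 9 > bound (violated).

Check applicability: 2d = 8, n = 7.
2d − n = 1 > 0, so Plotkin applies.
Compute d/(2d−n) = 4/1 ≈ 4.0000.
⌊d/(2d−n)⌋ = 4.
Plotkin bound: M ≤ 2·4 = 8.
Given |C| = 9, check: VIOLATED.
This |C| is above the Plotkin bound, so no binary code with n = 7, d = 4 and 9 codewords exists.


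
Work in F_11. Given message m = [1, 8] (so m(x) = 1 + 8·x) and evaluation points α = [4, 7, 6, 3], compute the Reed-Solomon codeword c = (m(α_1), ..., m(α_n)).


c = [0, 2, 5, 3]

Message polynomial: m(x) = 1 + 8·x (mod 11).
For each evaluation point α_i, compute m(α_i) mod 11:
  α_1 = 4: Horner steps 8 → 0, so m(4) = 0.
  α_2 = 7: Horner steps 8 → 2, so m(7) = 2.
  α_3 = 6: Horner steps 8 → 5, so m(6) = 5.
  α_4 = 3: Horner steps 8 → 3, so m(3) = 3.
Codeword c = [0, 2, 5, 3] ∈ F_11^4.


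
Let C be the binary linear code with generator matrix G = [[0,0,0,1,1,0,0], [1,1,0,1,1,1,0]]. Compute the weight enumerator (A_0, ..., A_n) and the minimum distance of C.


Weight distribution: A_0 = 1, A_2 = 1, A_3 = 1, A_5 = 1. Minimum distance d = 2.

Enumerate all 2^2 = 4 messages m ∈ F_2^2.
For each, compute codeword c = mG in F_2^7, then tally its weight.
  m = 00 → c = 0000000, weight = 0.
  m = 10 → c = 0001100, weight = 2.
  m = 01 → c = 1101110, weight = 5.
  m = 11 → c = 1100010, weight = 3.
Tally weights:
  weight 0: 1 codewords.
  weight 2: 1 codewords.
  weight 3: 1 codewords.
  weight 5: 1 codewords.
Minimum distance d = smallest w > 0 with A_w > 0 = 2.
Sanity: Σ A_w = 4 = 2^2 = 4 ✓.


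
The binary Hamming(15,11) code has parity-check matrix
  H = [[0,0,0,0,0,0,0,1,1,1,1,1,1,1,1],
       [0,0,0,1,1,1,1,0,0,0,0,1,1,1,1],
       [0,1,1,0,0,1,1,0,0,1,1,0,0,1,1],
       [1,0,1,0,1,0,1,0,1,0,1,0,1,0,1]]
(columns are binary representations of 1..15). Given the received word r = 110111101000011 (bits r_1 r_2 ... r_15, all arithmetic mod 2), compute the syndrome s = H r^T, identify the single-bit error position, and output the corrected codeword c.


s = (1, 0, 1, 1)^T, error position = 11, corrected codeword c = 110111101010011

Compute s = H r^T mod 2 one row at a time:
  s_1 = 0 + 1 + 0 + 0 + 0 + 0 + 1 + 1 = 3 ≡ 1 (mod 2).
  s_2 = 1 + 1 + 1 + 1 + 0 + 0 + 1 + 1 = 6 ≡ 0 (mod 2).
  s_3 = 1 + 0 + 1 + 1 + 0 + 0 + 1 + 1 = 5 ≡ 1 (mod 2).
  s_4 = 1 + 0 + 1 + 1 + 1 + 0 + 0 + 1 = 5 ≡ 1 (mod 2).
s = (1, 0, 1, 1)^T — this equals column 11 of H (binary 1011), so error is at position 11.
Correct: flip bit 11 of r = 110111101000011 to get c = 110111101010011.


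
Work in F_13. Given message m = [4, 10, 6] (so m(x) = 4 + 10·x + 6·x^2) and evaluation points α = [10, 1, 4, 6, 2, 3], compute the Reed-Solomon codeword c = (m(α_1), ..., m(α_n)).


c = [2, 7, 10, 7, 9, 10]

Message polynomial: m(x) = 4 + 10·x + 6·x^2 (mod 13).
For each evaluation point α_i, compute m(α_i) mod 13:
  α_1 = 10: Horner steps 6 → 5 → 2, so m(10) = 2.
  α_2 = 1: Horner steps 6 → 3 → 7, so m(1) = 7.
  α_3 = 4: Horner steps 6 → 8 → 10, so m(4) = 10.
  α_4 = 6: Horner steps 6 → 7 → 7, so m(6) = 7.
  α_5 = 2: Horner steps 6 → 9 → 9, so m(2) = 9.
  α_6 = 3: Horner steps 6 → 2 → 10, so m(3) = 10.
Codeword c = [2, 7, 10, 7, 9, 10] ∈ F_13^6.


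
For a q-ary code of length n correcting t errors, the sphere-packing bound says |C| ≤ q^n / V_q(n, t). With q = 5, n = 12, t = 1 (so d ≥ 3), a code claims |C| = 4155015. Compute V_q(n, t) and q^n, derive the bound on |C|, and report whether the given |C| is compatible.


V_q(n, t) = 49, q^n = 244140625, Hamming bound = 4982461, |C| = 4155015 ≤ bound (satisfied).

Step 1: Compute V_q(n, t) = Σ_{j=0}^1 C(n, j) (q−1)^j.
  j = 0: C(12,0)·(4)^0 = 1·1 = 1.
  j = 1: C(12,1)·(4)^1 = 12·4 = 48.
  V_q(n, t) = 1 + 48 = 49.
Step 2: q^n = 5^12 = 244140625.
Step 3: Hamming bound ⌊q^n / V_q(n,t)⌋ = ⌊244140625/49⌋ = 4982461.
Step 4: Compare |C| = 4155015 to 4982461: satisfied.
The claimed |C| lies below the Hamming bound.


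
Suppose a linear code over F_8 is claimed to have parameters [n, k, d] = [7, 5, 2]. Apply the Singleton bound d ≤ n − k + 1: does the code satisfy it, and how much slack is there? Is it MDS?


Singleton RHS = n − k + 1 = 3, slack = 1, bound satisfied, not MDS.

Singleton bound: d ≤ n − k + 1.
Here n = 7, k = 5, so n − k + 1 = 3.
Given d = 2, check d ≤ 3: YES.
Slack = (n − k + 1) − d = 1.
The code is NOT MDS (slack = 1 > 0).
Description: the claimed parameters are [7, 5, 2]_8; such a code would be non-MDS.


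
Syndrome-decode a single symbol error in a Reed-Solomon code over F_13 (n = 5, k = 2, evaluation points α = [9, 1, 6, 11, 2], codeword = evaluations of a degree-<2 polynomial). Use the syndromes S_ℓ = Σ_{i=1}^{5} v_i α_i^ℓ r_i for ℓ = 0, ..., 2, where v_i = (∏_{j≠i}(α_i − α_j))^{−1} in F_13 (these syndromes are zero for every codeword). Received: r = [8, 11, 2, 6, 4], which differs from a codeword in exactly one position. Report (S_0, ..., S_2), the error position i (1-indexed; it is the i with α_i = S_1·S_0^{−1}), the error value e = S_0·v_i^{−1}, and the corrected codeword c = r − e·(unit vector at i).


S = (7, 11, 8), error at position 1, error magnitude e = 1, c = [7, 11, 2, 6, 4].

Step 1: column multipliers v_i = (∏_{j≠i}(α_i − α_j))^{−1} mod 13.
  i = 1 (α = 9): (9−1)(9−6)(9−11)(9−2) = 8·3·(−2)·7 = −336 ≡ 2, so v_1 = 2^{−1} = 7 (mod 13).
  i = 2 (α = 1): (1−9)(1−6)(1−11)(1−2) = (−8)·(−5)·(−10)·(−1) = 400 ≡ 10, so v_2 = 10^{−1} = 4 (mod 13).
  i = 3 (α = 6): (6−9)(6−1)(6−11)(6−2) = (−3)·5·(−5)·4 = 300 ≡ 1, so v_3 = 1^{−1} = 1 (mod 13).
  i = 4 (α = 11): (11−9)(11−1)(11−6)(11−2) = 2·10·5·9 = 900 ≡ 3, so v_4 = 3^{−1} = 9 (mod 13).
  i = 5 (α = 2): (2−9)(2−1)(2−6)(2−11) = (−7)·1·(−4)·(−9) = −252 ≡ 8, so v_5 = 8^{−1} = 5 (mod 13).
  v = [7, 4, 1, 9, 5].
Step 2: syndromes of r = [8, 11, 2, 6, 4] (all sums mod 13).
  S_0 = Σ v_i r_i = 7·8 + 4·11 + 1·2 + 9·6 + 5·4 = 176 ≡ 7.
  S_1 = Σ v_i α_i r_i = 7·9·8 + 4·1·11 + 1·6·2 + 9·11·6 + 5·2·4 = 1194 ≡ 11.
  α_i^2 mod 13 = [3, 1, 10, 4, 4].
  S_2 = Σ v_i α_i^2 r_i = 7·3·8 + 4·1·11 + 1·10·2 + 9·4·6 + 5·4·4 = 528 ≡ 8.
  S = (7, 11, 8) ≠ 0, so r is not a codeword (an error is present).
Step 3: locate the error. For a single error e at position i, S_ℓ = v_i·e·α_i^ℓ, so α_err = S_1/S_0.
  S_0^{−1} = 7^{−1} = 2 (mod 13), so α_err = 11·2 = 22 ≡ 9 = α_1. Error position i = 1.
  Consistency check: S_2/S_1 = 8·6 = 48 ≡ 9 = α_err ✓ (single-error assumption holds).
Step 4: error magnitude e = S_0/v_1 = S_0·∏_{j≠1}(α_1 − α_j) = 7·2 = 14 ≡ 1 (mod 13).
Step 5: correct position 1: c_1 = r_1 − e = 8 − 1 ≡ 7 (mod 13). Hence c = [7, 11, 2, 6, 4].
  Check: interpolating c through the α_i gives m(x) = 5 + 6·x (degree < 2) with m(α_i) = c_i for every i, so c is indeed a codeword.


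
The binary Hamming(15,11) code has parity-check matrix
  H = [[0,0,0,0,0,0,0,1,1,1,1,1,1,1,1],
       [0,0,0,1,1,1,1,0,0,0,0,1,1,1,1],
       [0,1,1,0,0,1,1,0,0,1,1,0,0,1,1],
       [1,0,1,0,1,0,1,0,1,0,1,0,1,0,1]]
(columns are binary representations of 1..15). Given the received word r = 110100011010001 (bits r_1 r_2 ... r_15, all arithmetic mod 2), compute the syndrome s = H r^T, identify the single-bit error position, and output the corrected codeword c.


s = (0, 0, 1, 0)^T, error position = 2, corrected codeword c = 100100011010001

Compute s = H r^T mod 2 one row at a time:
  s_1 = 1 + 1 + 0 + 1 + 0 + 0 + 0 + 1 = 4 ≡ 0 (mod 2).
  s_2 = 1 + 0 + 0 + 0 + 0 + 0 + 0 + 1 = 2 ≡ 0 (mod 2).
  s_3 = 1 + 0 + 0 + 0 + 0 + 1 + 0 + 1 = 3 ≡ 1 (mod 2).
  s_4 = 1 + 0 + 0 + 0 + 1 + 1 + 0 + 1 = 4 ≡ 0 (mod 2).
s = (0, 0, 1, 0)^T — this equals column 2 of H (binary 0010), so error is at position 2.
Correct: flip bit 2 of r = 110100011010001 to get c = 100100011010001.


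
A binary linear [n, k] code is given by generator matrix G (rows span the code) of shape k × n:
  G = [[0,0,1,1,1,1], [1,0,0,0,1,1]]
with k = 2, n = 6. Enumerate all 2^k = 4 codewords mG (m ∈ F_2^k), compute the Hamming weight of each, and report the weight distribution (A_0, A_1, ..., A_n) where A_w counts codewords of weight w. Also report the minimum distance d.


Weight distribution: A_0 = 1, A_3 = 2, A_4 = 1. Minimum distance d = 3.

Enumerate all 2^2 = 4 messages m ∈ F_2^2.
For each, compute codeword c = mG in F_2^6, then tally its weight.
  m = 00 → c = 000000, weight = 0.
  m = 10 → c = 001111, weight = 4.
  m = 01 → c = 100011, weight = 3.
  m = 11 → c = 101100, weight = 3.
Tally weights:
  weight 0: 1 codewords.
  weight 3: 2 codewords.
  weight 4: 1 codewords.
Minimum distance d = smallest w > 0 with A_w > 0 = 3.
Sanity: Σ A_w = 4 = 2^2 = 4 ✓.


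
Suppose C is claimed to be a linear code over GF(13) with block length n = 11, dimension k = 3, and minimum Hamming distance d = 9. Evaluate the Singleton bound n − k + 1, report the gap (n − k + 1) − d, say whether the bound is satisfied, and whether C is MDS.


Singleton RHS = n − k + 1 = 9, slack = 0, bound satisfied, MDS.

Singleton bound: d ≤ n − k + 1.
Here n = 11, k = 3, so n − k + 1 = 9.
Given d = 9, check d ≤ 9: YES.
Slack = (n − k + 1) − d = 0.
The code is MDS (slack = 0).
Description: the claimed parameters are [11, 3, 9]_13; such a code would be MDS (meets Singleton bound).


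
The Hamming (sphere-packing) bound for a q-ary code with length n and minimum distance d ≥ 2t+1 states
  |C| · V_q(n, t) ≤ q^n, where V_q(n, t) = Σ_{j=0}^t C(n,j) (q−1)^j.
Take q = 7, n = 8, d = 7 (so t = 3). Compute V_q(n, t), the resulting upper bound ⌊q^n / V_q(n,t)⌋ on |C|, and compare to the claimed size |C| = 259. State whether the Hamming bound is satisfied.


V_q(n, t) = 13153, q^n = 5764801, Hamming bound = 438, |C| = 259 ≤ bound (satisfied).

Step 1: Compute V_q(n, t) = Σ_{j=0}^3 C(n, j) (q−1)^j.
  j = 0: C(8,0)·(6)^0 = 1·1 = 1.
  j = 1: C(8,1)·(6)^1 = 8·6 = 48.
  j = 2: C(8,2)·(6)^2 = 28·36 = 1008.
  j = 3: C(8,3)·(6)^3 = 56·216 = 12096.
  V_q(n, t) = 1 + 48 + 1008 + 12096 = 13153.
Step 2: q^n = 7^8 = 5764801.
Step 3: Hamming bound ⌊q^n / V_q(n,t)⌋ = ⌊5764801/13153⌋ = 438.
Step 4: Compare |C| = 259 to 438: satisfied.
The claimed |C| lies below the Hamming bound.


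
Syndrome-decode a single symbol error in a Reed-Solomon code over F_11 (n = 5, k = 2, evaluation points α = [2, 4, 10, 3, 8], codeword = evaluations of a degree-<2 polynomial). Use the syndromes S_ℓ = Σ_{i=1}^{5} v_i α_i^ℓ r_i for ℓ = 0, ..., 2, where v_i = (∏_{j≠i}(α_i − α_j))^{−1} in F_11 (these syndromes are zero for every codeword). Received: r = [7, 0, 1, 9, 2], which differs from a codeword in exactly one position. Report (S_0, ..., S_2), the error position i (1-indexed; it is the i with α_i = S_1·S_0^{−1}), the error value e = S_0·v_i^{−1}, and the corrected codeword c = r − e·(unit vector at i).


S = (8, 9, 6), error at position 5, error magnitude e = 5, c = [7, 0, 1, 9, 8].

Step 1: column multipliers v_i = (∏_{j≠i}(α_i − α_j))^{−1} mod 11.
  i = 1 (α = 2): (2−4)(2−10)(2−3)(2−8) = (−2)·(−8)·(−1)·(−6) = 96 ≡ 8, so v_1 = 8^{−1} = 7 (mod 11).
  i = 2 (α = 4): (4−2)(4−10)(4−3)(4−8) = 2·(−6)·1·(−4) = 48 ≡ 4, so v_2 = 4^{−1} = 3 (mod 11).
  i = 3 (α = 10): (10−2)(10−4)(10−3)(10−8) = 8·6·7·2 = 672 ≡ 1, so v_3 = 1^{−1} = 1 (mod 11).
  i = 4 (α = 3): (3−2)(3−4)(3−10)(3−8) = 1·(−1)·(−7)·(−5) = −35 ≡ 9, so v_4 = 9^{−1} = 5 (mod 11).
  i = 5 (α = 8): (8−2)(8−4)(8−10)(8−3) = 6·4·(−2)·5 = −240 ≡ 2, so v_5 = 2^{−1} = 6 (mod 11).
  v = [7, 3, 1, 5, 6].
Step 2: syndromes of r = [7, 0, 1, 9, 2] (all sums mod 11).
  S_0 = Σ v_i r_i = 7·7 + 3·0 + 1·1 + 5·9 + 6·2 = 107 ≡ 8.
  S_1 = Σ v_i α_i r_i = 7·2·7 + 3·4·0 + 1·10·1 + 5·3·9 + 6·8·2 = 339 ≡ 9.
  α_i^2 mod 11 = [4, 5, 1, 9, 9].
  S_2 = Σ v_i α_i^2 r_i = 7·4·7 + 3·5·0 + 1·1·1 + 5·9·9 + 6·9·2 = 710 ≡ 6.
  S = (8, 9, 6) ≠ 0, so r is not a codeword (an error is present).
Step 3: locate the error. For a single error e at position i, S_ℓ = v_i·e·α_i^ℓ, so α_err = S_1/S_0.
  S_0^{−1} = 8^{−1} = 7 (mod 11), so α_err = 9·7 = 63 ≡ 8 = α_5. Error position i = 5.
  Consistency check: S_2/S_1 = 6·5 = 30 ≡ 8 = α_err ✓ (single-error assumption holds).
Step 4: error magnitude e = S_0/v_5 = S_0·∏_{j≠5}(α_5 − α_j) = 8·2 = 16 ≡ 5 (mod 11).
Step 5: correct position 5: c_5 = r_5 − e = 2 − 5 ≡ 8 (mod 11). Hence c = [7, 0, 1, 9, 8].
  Check: interpolating c through the α_i gives m(x) = 3 + 2·x (degree < 2) with m(α_i) = c_i for every i, so c is indeed a codeword.


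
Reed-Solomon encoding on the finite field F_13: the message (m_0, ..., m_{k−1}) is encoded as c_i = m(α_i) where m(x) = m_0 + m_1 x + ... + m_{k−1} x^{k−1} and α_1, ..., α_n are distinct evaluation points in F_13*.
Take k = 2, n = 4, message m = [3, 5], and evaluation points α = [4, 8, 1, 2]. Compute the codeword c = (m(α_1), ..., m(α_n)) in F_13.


c = [10, 4, 8, 0]

Message polynomial: m(x) = 3 + 5·x (mod 13).
For each evaluation point α_i, compute m(α_i) mod 13:
  α_1 = 4: Horner steps 5 → 10, so m(4) = 10.
  α_2 = 8: Horner steps 5 → 4, so m(8) = 4.
  α_3 = 1: Horner steps 5 → 8, so m(1) = 8.
  α_4 = 2: Horner steps 5 → 0, so m(2) = 0.
Codeword c = [10, 4, 8, 0] ∈ F_13^4.
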